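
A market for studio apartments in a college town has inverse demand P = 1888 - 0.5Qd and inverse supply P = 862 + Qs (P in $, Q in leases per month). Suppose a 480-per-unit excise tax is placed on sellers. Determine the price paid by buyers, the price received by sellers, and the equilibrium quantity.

P_b = 1706, P_s = 1226, Q = 364

Solving each curve for Q: Qd = 3776 - 2P and Qs = -862 + P.
The tax drives a wedge P_b - P_s = 480. Substituting P_s = P_b - 480 into supply: Qs = -1342 + P_b.
Equate demand and the shifted supply: 3776 - 2P_b = -1342 + P_b, giving 3P_b = 5118, so P_b = 1706.
So P_s = 1226 and the quantity traded is Q = 3776 - 2(1706) = 364.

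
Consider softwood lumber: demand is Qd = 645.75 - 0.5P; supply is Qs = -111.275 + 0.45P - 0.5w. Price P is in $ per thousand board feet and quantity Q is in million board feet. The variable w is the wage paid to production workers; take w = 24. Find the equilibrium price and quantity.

P* = 809.5, Q* = 241

With w = 24, supply is Qs = -123.275 + 0.45P.
The market clears where 645.75 - 0.5P = -123.275 + 0.45P. Rearranging, 0.95P = 769.025, hence P* = 809.5.
Then Q* = 645.75 - 0.5(809.5) = 241.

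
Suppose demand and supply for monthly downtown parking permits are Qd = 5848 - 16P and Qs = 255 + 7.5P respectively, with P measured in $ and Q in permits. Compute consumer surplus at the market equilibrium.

Consumer surplus = 130050

At equilibrium Qd = Qs, so 5848 - 16P = 255 + 7.5P; collecting terms, 5593 = 23.5P and P* = 238.
Plugging P* into demand: Q* = 5848 - 16(238) = 2040.
Demand choke price (Qd = 0): P = 5848/16 = 365.5. Consumer surplus = ½ × (365.5 - 238) × 2040 = 130050.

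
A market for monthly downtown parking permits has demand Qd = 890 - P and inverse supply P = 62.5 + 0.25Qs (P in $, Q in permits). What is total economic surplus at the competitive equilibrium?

Rewriting in direct form: Qs = -250 + 4P.
The market clears where 890 - P = -250 + 4P. Rearranging, 5P = 1140, hence P* = 228.
From the demand curve, Q* = 890 - 228 = 662.
Demand choke price = 890; supply choke price = 62.5. CS = ½(890 - 228)(662) = 219122; PS = ½(228 - 62.5)(662) = 54780.5. Total surplus = 273902.5.

Total surplus = 273902.5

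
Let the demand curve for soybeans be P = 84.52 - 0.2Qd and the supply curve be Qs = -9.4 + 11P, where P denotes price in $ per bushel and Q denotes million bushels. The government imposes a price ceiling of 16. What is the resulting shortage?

Shortage = 176

Inverting to quantity form: Qd = 422.6 - 5P.
With P fixed at 16, quantity demanded is 342.6 and quantity supplied is 166.6.
Shortage = Qd - Qs = 342.6 - 166.6 = 176.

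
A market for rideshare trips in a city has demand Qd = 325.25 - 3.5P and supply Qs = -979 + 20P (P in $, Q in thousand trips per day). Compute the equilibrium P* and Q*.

At equilibrium Qd = Qs, so 325.25 - 3.5P = -979 + 20P; collecting terms, 1304.25 = 23.5P and P* = 55.5.
Substitute back: Q* = 325.25 - 3.5(55.5) = 131.

P* = 55.5, Q* = 131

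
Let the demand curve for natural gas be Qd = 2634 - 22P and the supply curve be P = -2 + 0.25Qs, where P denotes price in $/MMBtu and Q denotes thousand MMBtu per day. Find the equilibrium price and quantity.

P* = 101, Q* = 412

Solving each curve for Q: Qs = 8 + 4P.
At equilibrium Qd = Qs, so 2634 - 22P = 8 + 4P; collecting terms, 2626 = 26P and P* = 101.
Substitute back: Q* = 2634 - 22(101) = 412.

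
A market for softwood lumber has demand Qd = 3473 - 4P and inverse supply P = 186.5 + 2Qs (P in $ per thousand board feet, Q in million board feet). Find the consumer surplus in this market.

In direct form, Qs = -93.25 + 0.5P.
At equilibrium Qd = Qs, so 3473 - 4P = -93.25 + 0.5P; collecting terms, 3566.25 = 4.5P and P* = 792.5.
From the demand curve, Q* = 3473 - 4(792.5) = 303.
Demand choke price (Qd = 0): P = 3473/4 = 868.25. Consumer surplus = ½ × (868.25 - 792.5) × 303 = 11476.125.

Consumer surplus = 11476.125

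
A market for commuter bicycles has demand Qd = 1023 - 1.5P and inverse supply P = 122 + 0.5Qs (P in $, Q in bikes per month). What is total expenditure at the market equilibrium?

Inverting to quantity form: Qs = -244 + 2P.
Equating demand and supply, 1023 - 1.5P = -244 + 2P gives 3.5P = 1267, so P* = 362.
Then Q* = 1023 - 1.5(362) = 480.
Total expenditure = P* × Q* = 362 × 480 = 173760.

Total expenditure = 173760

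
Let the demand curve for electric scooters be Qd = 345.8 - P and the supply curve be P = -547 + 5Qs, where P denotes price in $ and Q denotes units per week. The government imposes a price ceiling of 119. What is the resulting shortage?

Shortage = 93.6

Rewriting in direct form: Qs = 109.4 + 0.2P.
With P fixed at 119, quantity demanded is 226.8 and quantity supplied is 133.2.
Shortage = Qd - Qs = 226.8 - 133.2 = 93.6.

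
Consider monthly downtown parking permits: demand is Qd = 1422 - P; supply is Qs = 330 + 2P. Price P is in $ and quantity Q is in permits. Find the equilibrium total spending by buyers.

At equilibrium Qd = Qs, so 1422 - P = 330 + 2P; collecting terms, 1092 = 3P and P* = 364.
Substitute back: Q* = 1422 - 364 = 1058.
Total spending by buyers = P* × Q* = 364 × 1058 = 385112.

Total spending by buyers = 385112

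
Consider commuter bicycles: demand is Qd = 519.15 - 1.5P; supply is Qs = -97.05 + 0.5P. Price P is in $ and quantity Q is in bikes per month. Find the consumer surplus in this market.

Equating demand and supply, 519.15 - 1.5P = -97.05 + 0.5P gives 2P = 616.2, so P* = 308.1.
Plugging P* into demand: Q* = 519.15 - 1.5(308.1) = 57.
Demand choke price (Qd = 0): P = 519.15/1.5 = 346.1. Consumer surplus = ½ × (346.1 - 308.1) × 57 = 1083.

Consumer surplus = 1083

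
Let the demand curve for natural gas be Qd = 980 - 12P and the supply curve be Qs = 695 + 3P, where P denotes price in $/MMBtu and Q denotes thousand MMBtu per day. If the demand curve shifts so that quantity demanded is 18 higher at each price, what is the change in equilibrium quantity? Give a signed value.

The market clears where 980 - 12P = 695 + 3P. Rearranging, 15P = 285, hence P* = 19.
Then Q* = 980 - 12(19) = 752.
After the shift, demand is Qd = 998 - 12P.
The new intersection has 303 = 15P, i.e. P = 20.2, Q = 755.6.
ΔQ = 755.6 - 752 = 3.6.

ΔQ = 3.6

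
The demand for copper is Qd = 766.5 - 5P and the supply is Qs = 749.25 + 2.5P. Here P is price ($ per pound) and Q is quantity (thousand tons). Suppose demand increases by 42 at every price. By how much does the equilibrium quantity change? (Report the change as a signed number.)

At equilibrium Qd = Qs, so 766.5 - 5P = 749.25 + 2.5P; collecting terms, 17.25 = 7.5P and P* = 2.3.
Then Q* = 766.5 - 5(2.3) = 755.
After the shift, demand is Qd = 808.5 - 5P.
New equilibrium: 59.25 = 7.5P, so P = 7.9 and Q = 769.
ΔQ = 769 - 755 = 14.

ΔQ = 14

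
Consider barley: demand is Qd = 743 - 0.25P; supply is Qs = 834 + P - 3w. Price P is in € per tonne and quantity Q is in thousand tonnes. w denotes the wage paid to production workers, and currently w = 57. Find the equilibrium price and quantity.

With w = 57, supply is Qs = 663 + P.
Equating demand and supply, 743 - 0.25P = 663 + P gives 1.25P = 80, so P* = 64.
Plugging P* into demand: Q* = 743 - 0.25(64) = 727.

P* = 64, Q* = 727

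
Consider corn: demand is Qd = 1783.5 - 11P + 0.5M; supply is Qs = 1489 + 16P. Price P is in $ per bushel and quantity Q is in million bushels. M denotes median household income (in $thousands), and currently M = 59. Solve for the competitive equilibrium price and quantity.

P* = 12, Q* = 1681

With M = 59, demand is Qd = 1813 - 11P.
At equilibrium Qd = Qs, so 1813 - 11P = 1489 + 16P; collecting terms, 324 = 27P and P* = 12.
From the demand curve, Q* = 1813 - 11(12) = 1681.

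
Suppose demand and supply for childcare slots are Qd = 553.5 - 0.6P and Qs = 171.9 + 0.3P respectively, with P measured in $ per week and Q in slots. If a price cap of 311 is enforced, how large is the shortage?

At P = 311: Qd = 366.9 and Qs = 265.2.
Shortage = Qd - Qs = 366.9 - 265.2 = 101.7.

Shortage = 101.7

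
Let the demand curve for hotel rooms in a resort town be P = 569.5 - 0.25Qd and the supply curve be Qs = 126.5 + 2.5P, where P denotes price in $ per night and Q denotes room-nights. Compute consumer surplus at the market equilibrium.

Consumer surplus = 113764.5

Rewriting in direct form: Qd = 2278 - 4P.
Set Qd = Qs: 2278 - 4P = 126.5 + 2.5P, so 2151.5 = 6.5P and P* = 331.
Substitute back: Q* = 2278 - 4(331) = 954.
Demand choke price (Qd = 0): P = 2278/4 = 569.5. Consumer surplus = ½ × (569.5 - 331) × 954 = 113764.5.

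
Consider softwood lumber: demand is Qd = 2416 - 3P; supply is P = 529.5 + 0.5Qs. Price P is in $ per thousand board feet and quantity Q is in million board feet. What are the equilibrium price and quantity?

P* = 695, Q* = 331

In direct form, Qs = -1059 + 2P.
At equilibrium Qd = Qs, so 2416 - 3P = -1059 + 2P; collecting terms, 3475 = 5P and P* = 695.
Then Q* = 2416 - 3(695) = 331.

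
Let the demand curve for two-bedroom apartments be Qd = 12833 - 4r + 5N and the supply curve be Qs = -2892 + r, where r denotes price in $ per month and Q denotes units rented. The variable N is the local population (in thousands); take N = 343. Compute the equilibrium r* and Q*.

With N = 343, demand is Qd = 14548 - 4r.
Set Qd = Qs: 14548 - 4r = -2892 + r, so 17440 = 5r and r* = 3488.
Plugging r* into demand: Q* = 14548 - 4(3488) = 596.

r* = 3488, Q* = 596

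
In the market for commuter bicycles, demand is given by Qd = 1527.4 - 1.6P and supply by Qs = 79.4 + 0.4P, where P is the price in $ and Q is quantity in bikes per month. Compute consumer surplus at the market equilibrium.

The market clears where 1527.4 - 1.6P = 79.4 + 0.4P. Rearranging, 2P = 1448, hence P* = 724.
From the demand curve, Q* = 1527.4 - 1.6(724) = 369.
Demand choke price (Qd = 0): P = 1527.4/1.6 = 954.625. Consumer surplus = ½ × (954.625 - 724) × 369 = 42550.3125.

Consumer surplus = 42550.3125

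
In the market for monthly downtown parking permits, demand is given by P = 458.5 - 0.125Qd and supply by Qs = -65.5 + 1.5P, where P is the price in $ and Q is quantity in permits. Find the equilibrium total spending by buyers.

Total spending by buyers = 205932

In direct form, Qd = 3668 - 8P.
The market clears where 3668 - 8P = -65.5 + 1.5P. Rearranging, 9.5P = 3733.5, hence P* = 393.
Then Q* = 3668 - 8(393) = 524.
Total spending by buyers = P* × Q* = 393 × 524 = 205932.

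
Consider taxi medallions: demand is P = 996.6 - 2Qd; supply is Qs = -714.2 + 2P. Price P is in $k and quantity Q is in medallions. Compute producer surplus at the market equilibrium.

Rewriting in direct form: Qd = 498.3 - 0.5P.
Set Qd = Qs: 498.3 - 0.5P = -714.2 + 2P, so 1212.5 = 2.5P and P* = 485.
Then Q* = 498.3 - 0.5(485) = 255.8.
Supply choke price (Qs = 0): P = 357.1. Producer surplus = ½ × (485 - 357.1) × 255.8 = 16358.41.

Producer surplus = 16358.41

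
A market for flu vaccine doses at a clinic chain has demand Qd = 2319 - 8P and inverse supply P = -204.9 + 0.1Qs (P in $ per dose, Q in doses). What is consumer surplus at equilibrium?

Consumer surplus = 302225.0625

Solving each curve for Q: Qs = 2049 + 10P.
At equilibrium Qd = Qs, so 2319 - 8P = 2049 + 10P; collecting terms, 270 = 18P and P* = 15.
From the demand curve, Q* = 2319 - 8(15) = 2199.
Demand choke price (Qd = 0): P = 2319/8 = 289.875. Consumer surplus = ½ × (289.875 - 15) × 2199 = 302225.0625.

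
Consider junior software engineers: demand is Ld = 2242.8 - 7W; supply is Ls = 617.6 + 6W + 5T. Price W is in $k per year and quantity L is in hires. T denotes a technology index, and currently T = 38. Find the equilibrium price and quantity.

W* = 110.4, L* = 1470

With T = 38, supply is Ls = 807.6 + 6W.
Equating demand and supply, 2242.8 - 7W = 807.6 + 6W gives 13W = 1435.2, so W* = 110.4.
From the demand curve, L* = 2242.8 - 7(110.4) = 1470.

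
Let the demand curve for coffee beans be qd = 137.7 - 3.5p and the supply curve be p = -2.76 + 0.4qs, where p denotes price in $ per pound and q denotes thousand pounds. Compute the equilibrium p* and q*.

In direct form, qs = 6.9 + 2.5p.
Set qd = qs: 137.7 - 3.5p = 6.9 + 2.5p, so 130.8 = 6p and p* = 21.8.
Then q* = 137.7 - 3.5(21.8) = 61.4.

p* = 21.8, q* = 61.4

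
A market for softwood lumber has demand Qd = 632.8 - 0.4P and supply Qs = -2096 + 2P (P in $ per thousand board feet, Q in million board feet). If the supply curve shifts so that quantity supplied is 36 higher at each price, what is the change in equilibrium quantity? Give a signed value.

Equating demand and supply, 632.8 - 0.4P = -2096 + 2P gives 2.4P = 2728.8, so P* = 1137.
Substitute back: Q* = 632.8 - 0.4(1137) = 178.
After the shift, supply is Qs = -2060 + 2P.
New equilibrium: 2692.8 = 2.4P, so P = 1122 and Q = 184.
ΔQ = 184 - 178 = 6.

ΔQ = 6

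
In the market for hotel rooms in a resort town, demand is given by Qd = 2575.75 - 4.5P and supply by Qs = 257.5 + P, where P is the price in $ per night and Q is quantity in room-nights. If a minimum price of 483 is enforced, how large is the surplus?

At P = 483: Qd = 402.25 and Qs = 740.5.
Surplus = Qs - Qd = 740.5 - 402.25 = 338.25.

Surplus = 338.25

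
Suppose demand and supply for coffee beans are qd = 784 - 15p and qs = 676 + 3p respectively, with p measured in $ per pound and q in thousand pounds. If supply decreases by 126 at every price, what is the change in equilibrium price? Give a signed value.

Δp = 7

Equating demand and supply, 784 - 15p = 676 + 3p gives 18p = 108, so p* = 6.
Then q* = 784 - 15(6) = 694.
After the shift, supply is qs = 550 + 3p.
New equilibrium: 234 = 18p, so p = 13 and q = 589.
Δp = 13 - 6 = 7.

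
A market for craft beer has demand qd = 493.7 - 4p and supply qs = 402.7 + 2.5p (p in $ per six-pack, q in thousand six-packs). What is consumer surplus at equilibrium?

Consumer surplus = 23947.66125

The market clears where 493.7 - 4p = 402.7 + 2.5p. Rearranging, 6.5p = 91, hence p* = 14.
Then q* = 493.7 - 4(14) = 437.7.
Demand choke price (qd = 0): p = 493.7/4 = 123.425. Consumer surplus = ½ × (123.425 - 14) × 437.7 = 23947.66125.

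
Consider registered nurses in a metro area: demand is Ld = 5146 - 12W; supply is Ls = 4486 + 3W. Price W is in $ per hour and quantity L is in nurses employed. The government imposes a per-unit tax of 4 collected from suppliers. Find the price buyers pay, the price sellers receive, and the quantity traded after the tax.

W_b = 44.8, W_s = 40.8, L = 4608.4

With a tax of 4 on suppliers, they supply based on the net price W_s = W_b - 4, so Ls = 4474 + 3W_b.
Market clearing requires 5146 - 12W_b = 4474 + 3W_b; hence 672 = 15W_b and W_b = 44.8.
So W_s = 40.8 and the quantity traded is L = 5146 - 12(44.8) = 4608.4.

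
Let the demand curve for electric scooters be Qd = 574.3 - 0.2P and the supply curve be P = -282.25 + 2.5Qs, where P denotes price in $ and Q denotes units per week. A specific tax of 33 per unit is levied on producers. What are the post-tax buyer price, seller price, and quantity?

P_b = 791, P_s = 758, Q = 416.1

Inverting to quantity form: Qs = 112.9 + 0.4P.
Producers keep P_s = P_b - 33 per unit, so supply in terms of the buyer price is Qs = 99.7 + 0.4P_b.
Set Qd = Qs: 574.3 - 0.2P_b = 99.7 + 0.4P_b, so 474.6 = 0.6P_b and P_b = 791.
Then P_s = 791 - 33 = 758 and Q = 574.3 - 0.2(791) = 416.1.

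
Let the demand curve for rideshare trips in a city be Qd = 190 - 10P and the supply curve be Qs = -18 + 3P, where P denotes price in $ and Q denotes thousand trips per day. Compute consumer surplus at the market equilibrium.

At equilibrium Qd = Qs, so 190 - 10P = -18 + 3P; collecting terms, 208 = 13P and P* = 16.
From the demand curve, Q* = 190 - 10(16) = 30.
Demand choke price (Qd = 0): P = 190/10 = 19. Consumer surplus = ½ × (19 - 16) × 30 = 45.

Consumer surplus = 45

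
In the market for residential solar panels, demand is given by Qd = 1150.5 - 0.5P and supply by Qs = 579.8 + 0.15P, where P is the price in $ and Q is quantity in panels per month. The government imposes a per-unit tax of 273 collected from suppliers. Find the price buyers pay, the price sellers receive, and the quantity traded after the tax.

Suppliers keep P_s = P_b - 273 per unit, so supply in terms of the buyer price is Qs = 538.85 + 0.15P_b.
Equate demand and the shifted supply: 1150.5 - 0.5P_b = 538.85 + 0.15P_b, giving 0.65P_b = 611.65, so P_b = 941.
So P_s = 668 and the quantity traded is Q = 1150.5 - 0.5(941) = 680.

P_b = 941, P_s = 668, Q = 680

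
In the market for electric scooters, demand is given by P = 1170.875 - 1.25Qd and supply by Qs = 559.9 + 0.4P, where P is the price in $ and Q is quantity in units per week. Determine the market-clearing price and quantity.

P* = 314, Q* = 685.5

In direct form, Qd = 936.7 - 0.8P.
At equilibrium Qd = Qs, so 936.7 - 0.8P = 559.9 + 0.4P; collecting terms, 376.8 = 1.2P and P* = 314.
Then Q* = 936.7 - 0.8(314) = 685.5.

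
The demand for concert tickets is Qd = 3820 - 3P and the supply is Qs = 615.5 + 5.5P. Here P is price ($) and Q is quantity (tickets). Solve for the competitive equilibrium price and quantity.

P* = 377, Q* = 2689

Equating demand and supply, 3820 - 3P = 615.5 + 5.5P gives 8.5P = 3204.5, so P* = 377.
From the demand curve, Q* = 3820 - 3(377) = 2689.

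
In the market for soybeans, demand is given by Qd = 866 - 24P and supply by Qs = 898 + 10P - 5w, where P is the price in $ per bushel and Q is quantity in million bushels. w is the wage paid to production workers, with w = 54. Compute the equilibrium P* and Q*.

P* = 7, Q* = 698

With w = 54, supply is Qs = 628 + 10P.
At equilibrium Qd = Qs, so 866 - 24P = 628 + 10P; collecting terms, 238 = 34P and P* = 7.
Plugging P* into demand: Q* = 866 - 24(7) = 698.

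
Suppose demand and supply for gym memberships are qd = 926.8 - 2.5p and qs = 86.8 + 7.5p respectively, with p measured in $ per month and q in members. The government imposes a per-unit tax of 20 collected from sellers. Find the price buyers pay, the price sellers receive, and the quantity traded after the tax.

p_b = 99, p_s = 79, q = 679.3

Sellers keep p_s = p_b - 20 per unit, so supply in terms of the buyer price is qs = -63.2 + 7.5p_b.
Equate demand and the shifted supply: 926.8 - 2.5p_b = -63.2 + 7.5p_b, giving 10p_b = 990, so p_b = 99.
Then p_s = 99 - 20 = 79 and q = 926.8 - 2.5(99) = 679.3.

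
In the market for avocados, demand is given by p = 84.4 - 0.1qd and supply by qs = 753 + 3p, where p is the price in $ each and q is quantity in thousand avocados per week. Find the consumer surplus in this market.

Consumer surplus = 29953.8

Solving each curve for q: qd = 844 - 10p.
Equating demand and supply, 844 - 10p = 753 + 3p gives 13p = 91, so p* = 7.
Substitute back: q* = 844 - 10(7) = 774.
Demand choke price (qd = 0): p = 844/10 = 84.4. Consumer surplus = ½ × (84.4 - 7) × 774 = 29953.8.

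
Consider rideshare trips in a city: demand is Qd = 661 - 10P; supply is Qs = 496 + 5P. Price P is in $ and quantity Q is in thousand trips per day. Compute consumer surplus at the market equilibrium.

At equilibrium Qd = Qs, so 661 - 10P = 496 + 5P; collecting terms, 165 = 15P and P* = 11.
From the demand curve, Q* = 661 - 10(11) = 551.
Demand choke price (Qd = 0): P = 661/10 = 66.1. Consumer surplus = ½ × (66.1 - 11) × 551 = 15180.05.

Consumer surplus = 15180.05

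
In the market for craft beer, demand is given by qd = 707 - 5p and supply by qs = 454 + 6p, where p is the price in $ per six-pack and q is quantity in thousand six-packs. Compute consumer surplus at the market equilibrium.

Consumer surplus = 35046.4

Set qd = qs: 707 - 5p = 454 + 6p, so 253 = 11p and p* = 23.
From the demand curve, q* = 707 - 5(23) = 592.
Demand choke price (qd = 0): p = 707/5 = 141.4. Consumer surplus = ½ × (141.4 - 23) × 592 = 35046.4.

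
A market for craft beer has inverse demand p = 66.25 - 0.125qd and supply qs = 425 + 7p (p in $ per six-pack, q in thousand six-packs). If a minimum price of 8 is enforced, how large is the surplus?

Surplus = 15

Solving each curve for q: qd = 530 - 8p.
With p fixed at 8, quantity demanded is 466 and quantity supplied is 481.
Surplus = qs - qd = 481 - 466 = 15.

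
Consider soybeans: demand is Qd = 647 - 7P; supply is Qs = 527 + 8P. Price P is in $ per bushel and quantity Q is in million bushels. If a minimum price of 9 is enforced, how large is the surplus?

With P fixed at 9, quantity demanded is 584 and quantity supplied is 599.
Surplus = Qs - Qd = 599 - 584 = 15.

Surplus = 15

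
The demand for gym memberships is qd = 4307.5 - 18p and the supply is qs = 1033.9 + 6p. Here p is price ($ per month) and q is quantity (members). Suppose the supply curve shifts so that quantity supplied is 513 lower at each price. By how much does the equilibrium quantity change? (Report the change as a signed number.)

Δq = -384.75

Equating demand and supply, 4307.5 - 18p = 1033.9 + 6p gives 24p = 3273.6, so p* = 136.4.
From the demand curve, q* = 4307.5 - 18(136.4) = 1852.3.
After the shift, supply is qs = 520.9 + 6p.
Re-solving, 24p = 3786.6 gives p = 157.775 and q = 1467.55.
Δq = 1467.55 - 1852.3 = -384.75.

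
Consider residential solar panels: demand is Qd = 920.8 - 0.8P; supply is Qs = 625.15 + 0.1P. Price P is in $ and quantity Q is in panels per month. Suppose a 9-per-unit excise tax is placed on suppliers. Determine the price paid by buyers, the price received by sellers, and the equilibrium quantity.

P_b = 329.5, P_s = 320.5, Q = 657.2

With a tax of 9 on suppliers, they supply based on the net price P_s = P_b - 9, so Qs = 624.25 + 0.1P_b.
Market clearing requires 920.8 - 0.8P_b = 624.25 + 0.1P_b; hence 296.55 = 0.9P_b and P_b = 329.5.
So P_s = 320.5 and the quantity traded is Q = 920.8 - 0.8(329.5) = 657.2.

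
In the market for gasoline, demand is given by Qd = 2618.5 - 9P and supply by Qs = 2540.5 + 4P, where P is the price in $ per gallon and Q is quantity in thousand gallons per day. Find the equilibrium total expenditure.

Equating demand and supply, 2618.5 - 9P = 2540.5 + 4P gives 13P = 78, so P* = 6.
Then Q* = 2618.5 - 9(6) = 2564.5.
Total expenditure = P* × Q* = 6 × 2564.5 = 15387.

Total expenditure = 15387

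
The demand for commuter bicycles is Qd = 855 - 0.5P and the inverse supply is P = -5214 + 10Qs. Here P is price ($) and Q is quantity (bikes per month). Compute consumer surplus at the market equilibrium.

Inverting to quantity form: Qs = 521.4 + 0.1P.
Equating demand and supply, 855 - 0.5P = 521.4 + 0.1P gives 0.6P = 333.6, so P* = 556.
From the demand curve, Q* = 855 - 0.5(556) = 577.
Demand choke price (Qd = 0): P = 855/0.5 = 1710. Consumer surplus = ½ × (1710 - 556) × 577 = 332929.

Consumer surplus = 332929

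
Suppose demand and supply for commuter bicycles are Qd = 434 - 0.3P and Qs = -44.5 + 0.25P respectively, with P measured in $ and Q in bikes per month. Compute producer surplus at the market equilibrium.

The market clears where 434 - 0.3P = -44.5 + 0.25P. Rearranging, 0.55P = 478.5, hence P* = 870.
Then Q* = 434 - 0.3(870) = 173.
Supply choke price (Qs = 0): P = 178. Producer surplus = ½ × (870 - 178) × 173 = 59858.

Producer surplus = 59858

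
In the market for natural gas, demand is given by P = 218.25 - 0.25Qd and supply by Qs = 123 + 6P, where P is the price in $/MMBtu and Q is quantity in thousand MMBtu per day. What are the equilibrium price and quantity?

Rewriting in direct form: Qd = 873 - 4P.
The market clears where 873 - 4P = 123 + 6P. Rearranging, 10P = 750, hence P* = 75.
Substitute back: Q* = 873 - 4(75) = 573.

P* = 75, Q* = 573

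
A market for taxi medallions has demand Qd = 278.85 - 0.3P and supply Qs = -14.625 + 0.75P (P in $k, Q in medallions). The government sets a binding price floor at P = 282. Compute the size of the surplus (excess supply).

Surplus = 2.625

Evaluating both curves at the floor price 282 gives Qd = 194.25, Qs = 196.875.
Surplus = Qs - Qd = 196.875 - 194.25 = 2.625.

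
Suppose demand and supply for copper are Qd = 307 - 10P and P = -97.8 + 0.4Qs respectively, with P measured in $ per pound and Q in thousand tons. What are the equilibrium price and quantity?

Inverting to quantity form: Qs = 244.5 + 2.5P.
The market clears where 307 - 10P = 244.5 + 2.5P. Rearranging, 12.5P = 62.5, hence P* = 5.
From the demand curve, Q* = 307 - 10(5) = 257.

P* = 5, Q* = 257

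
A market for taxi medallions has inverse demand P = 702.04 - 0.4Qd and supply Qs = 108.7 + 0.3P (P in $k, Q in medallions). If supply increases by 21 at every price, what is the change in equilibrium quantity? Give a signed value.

Inverting to quantity form: Qd = 1755.1 - 2.5P.
Equating demand and supply, 1755.1 - 2.5P = 108.7 + 0.3P gives 2.8P = 1646.4, so P* = 588.
Then Q* = 1755.1 - 2.5(588) = 285.1.
After the shift, supply is Qs = 129.7 + 0.3P.
Re-solving, 2.8P = 1625.4 gives P = 580.5 and Q = 303.85.
ΔQ = 303.85 - 285.1 = 18.75.

ΔQ = 18.75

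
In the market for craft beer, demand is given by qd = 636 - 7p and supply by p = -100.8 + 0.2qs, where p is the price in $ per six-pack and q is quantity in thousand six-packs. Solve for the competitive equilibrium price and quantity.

p* = 11, q* = 559

In direct form, qs = 504 + 5p.
The market clears where 636 - 7p = 504 + 5p. Rearranging, 12p = 132, hence p* = 11.
Substitute back: q* = 636 - 7(11) = 559.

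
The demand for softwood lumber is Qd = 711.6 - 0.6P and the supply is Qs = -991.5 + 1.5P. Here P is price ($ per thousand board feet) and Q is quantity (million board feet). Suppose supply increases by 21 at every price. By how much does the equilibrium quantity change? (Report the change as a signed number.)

ΔQ = 6

Equating demand and supply, 711.6 - 0.6P = -991.5 + 1.5P gives 2.1P = 1703.1, so P* = 811.
Substitute back: Q* = 711.6 - 0.6(811) = 225.
After the shift, supply is Qs = -970.5 + 1.5P.
The new intersection has 1682.1 = 2.1P, i.e. P = 801, Q = 231.
ΔQ = 231 - 225 = 6.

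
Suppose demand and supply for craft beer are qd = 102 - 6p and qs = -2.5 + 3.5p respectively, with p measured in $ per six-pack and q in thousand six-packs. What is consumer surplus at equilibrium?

At equilibrium qd = qs, so 102 - 6p = -2.5 + 3.5p; collecting terms, 104.5 = 9.5p and p* = 11.
Then q* = 102 - 6(11) = 36.
Demand choke price (qd = 0): p = 102/6 = 17. Consumer surplus = ½ × (17 - 11) × 36 = 108.

Consumer surplus = 108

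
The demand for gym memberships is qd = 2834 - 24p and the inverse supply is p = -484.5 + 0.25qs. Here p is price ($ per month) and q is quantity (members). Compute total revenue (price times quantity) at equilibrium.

Total revenue = 66112

Rewriting in direct form: qs = 1938 + 4p.
Set qd = qs: 2834 - 24p = 1938 + 4p, so 896 = 28p and p* = 32.
Plugging p* into demand: q* = 2834 - 24(32) = 2066.
Total revenue = p* × q* = 32 × 2066 = 66112.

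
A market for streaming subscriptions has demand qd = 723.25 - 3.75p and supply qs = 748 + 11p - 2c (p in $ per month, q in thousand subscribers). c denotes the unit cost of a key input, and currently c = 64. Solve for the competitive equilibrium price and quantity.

With c = 64, supply is qs = 620 + 11p.
At equilibrium qd = qs, so 723.25 - 3.75p = 620 + 11p; collecting terms, 103.25 = 14.75p and p* = 7.
Plugging p* into demand: q* = 723.25 - 3.75(7) = 697.

p* = 7, q* = 697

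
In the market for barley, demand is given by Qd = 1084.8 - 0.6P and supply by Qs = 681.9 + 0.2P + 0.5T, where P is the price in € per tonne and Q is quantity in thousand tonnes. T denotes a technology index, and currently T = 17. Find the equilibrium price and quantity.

With T = 17, supply is Qs = 690.4 + 0.2P.
Equating demand and supply, 1084.8 - 0.6P = 690.4 + 0.2P gives 0.8P = 394.4, so P* = 493.
Then Q* = 1084.8 - 0.6(493) = 789.

P* = 493, Q* = 789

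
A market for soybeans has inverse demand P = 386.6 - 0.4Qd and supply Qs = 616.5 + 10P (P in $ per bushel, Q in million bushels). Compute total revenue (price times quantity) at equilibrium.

Rewriting in direct form: Qd = 966.5 - 2.5P.
The market clears where 966.5 - 2.5P = 616.5 + 10P. Rearranging, 12.5P = 350, hence P* = 28.
Substitute back: Q* = 966.5 - 2.5(28) = 896.5.
Total revenue = P* × Q* = 28 × 896.5 = 25102.

Total revenue = 25102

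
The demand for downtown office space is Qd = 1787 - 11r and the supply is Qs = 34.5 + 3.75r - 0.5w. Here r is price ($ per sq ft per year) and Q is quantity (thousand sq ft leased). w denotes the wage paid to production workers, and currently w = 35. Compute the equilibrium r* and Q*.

r* = 120, Q* = 467

With w = 35, supply is Qs = 17 + 3.75r.
Equating demand and supply, 1787 - 11r = 17 + 3.75r gives 14.75r = 1770, so r* = 120.
From the demand curve, Q* = 1787 - 11(120) = 467.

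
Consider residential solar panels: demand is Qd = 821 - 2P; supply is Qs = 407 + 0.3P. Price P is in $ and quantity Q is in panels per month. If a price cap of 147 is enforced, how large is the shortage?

Shortage = 75.9

At P = 147: Qd = 527 and Qs = 451.1.
Shortage = Qd - Qs = 527 - 451.1 = 75.9.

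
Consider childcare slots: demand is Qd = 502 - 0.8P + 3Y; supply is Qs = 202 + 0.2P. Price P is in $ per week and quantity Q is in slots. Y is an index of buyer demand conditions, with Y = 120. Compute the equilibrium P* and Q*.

P* = 660, Q* = 334

With Y = 120, demand is Qd = 862 - 0.8P.
Set Qd = Qs: 862 - 0.8P = 202 + 0.2P, so 660 = P and P* = 660.
Substitute back: Q* = 862 - 0.8(660) = 334.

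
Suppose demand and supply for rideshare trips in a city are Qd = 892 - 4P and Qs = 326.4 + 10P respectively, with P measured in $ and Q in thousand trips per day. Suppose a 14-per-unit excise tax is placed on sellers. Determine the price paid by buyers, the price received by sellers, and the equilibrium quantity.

P_b = 50.4, P_s = 36.4, Q = 690.4

With a tax of 14 on sellers, they supply based on the net price P_s = P_b - 14, so Qs = 186.4 + 10P_b.
Market clearing requires 892 - 4P_b = 186.4 + 10P_b; hence 705.6 = 14P_b and P_b = 50.4.
So P_s = 36.4 and the quantity traded is Q = 892 - 4(50.4) = 690.4.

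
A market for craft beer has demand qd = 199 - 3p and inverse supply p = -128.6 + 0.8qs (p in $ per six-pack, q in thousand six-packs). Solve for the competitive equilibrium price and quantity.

Rewriting in direct form: qs = 160.75 + 1.25p.
At equilibrium qd = qs, so 199 - 3p = 160.75 + 1.25p; collecting terms, 38.25 = 4.25p and p* = 9.
Plugging p* into demand: q* = 199 - 3(9) = 172.

p* = 9, q* = 172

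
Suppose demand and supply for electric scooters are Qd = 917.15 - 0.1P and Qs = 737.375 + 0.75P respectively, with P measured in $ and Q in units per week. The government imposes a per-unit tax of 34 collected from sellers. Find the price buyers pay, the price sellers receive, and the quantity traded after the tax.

Sellers keep P_s = P_b - 34 per unit, so supply in terms of the buyer price is Qs = 711.875 + 0.75P_b.
Market clearing requires 917.15 - 0.1P_b = 711.875 + 0.75P_b; hence 205.275 = 0.85P_b and P_b = 241.5.
So P_s = 207.5 and the quantity traded is Q = 917.15 - 0.1(241.5) = 893.

P_b = 241.5, P_s = 207.5, Q = 893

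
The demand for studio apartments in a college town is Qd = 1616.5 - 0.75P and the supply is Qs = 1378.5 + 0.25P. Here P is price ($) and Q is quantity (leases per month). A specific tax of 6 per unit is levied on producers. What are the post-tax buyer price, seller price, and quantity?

With a tax of 6 on producers, they supply based on the net price P_s = P_b - 6, so Qs = 1377 + 0.25P_b.
Set Qd = Qs: 1616.5 - 0.75P_b = 1377 + 0.25P_b, so 239.5 = P_b and P_b = 239.5.
Then P_s = 239.5 - 6 = 233.5 and Q = 1616.5 - 0.75(239.5) = 1436.875.

P_b = 239.5, P_s = 233.5, Q = 1436.875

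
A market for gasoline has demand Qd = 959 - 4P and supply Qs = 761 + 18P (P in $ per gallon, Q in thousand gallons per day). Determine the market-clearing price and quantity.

The market clears where 959 - 4P = 761 + 18P. Rearranging, 22P = 198, hence P* = 9.
Substitute back: Q* = 959 - 4(9) = 923.

P* = 9, Q* = 923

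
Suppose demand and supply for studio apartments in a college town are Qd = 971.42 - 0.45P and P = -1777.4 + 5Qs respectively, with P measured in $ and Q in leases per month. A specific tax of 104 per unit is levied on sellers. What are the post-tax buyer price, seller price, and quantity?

P_b = 979.6, P_s = 875.6, Q = 530.6

Rewriting in direct form: Qs = 355.48 + 0.2P.
The tax drives a wedge P_b - P_s = 104. Substituting P_s = P_b - 104 into supply: Qs = 334.68 + 0.2P_b.
Set Qd = Qs: 971.42 - 0.45P_b = 334.68 + 0.2P_b, so 636.74 = 0.65P_b and P_b = 979.6.
So P_s = 875.6 and the quantity traded is Q = 971.42 - 0.45(979.6) = 530.6.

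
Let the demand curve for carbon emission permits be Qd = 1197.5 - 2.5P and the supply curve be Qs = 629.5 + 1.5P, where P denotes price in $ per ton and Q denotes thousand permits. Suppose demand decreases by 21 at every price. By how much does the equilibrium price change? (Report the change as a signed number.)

ΔP = -5.25

Set Qd = Qs: 1197.5 - 2.5P = 629.5 + 1.5P, so 568 = 4P and P* = 142.
Plugging P* into demand: Q* = 1197.5 - 2.5(142) = 842.5.
After the shift, demand is Qd = 1176.5 - 2.5P.
New equilibrium: 547 = 4P, so P = 136.75 and Q = 834.625.
ΔP = 136.75 - 142 = -5.25.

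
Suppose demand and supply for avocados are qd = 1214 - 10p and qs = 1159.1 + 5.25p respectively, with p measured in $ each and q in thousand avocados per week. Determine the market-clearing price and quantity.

Equating demand and supply, 1214 - 10p = 1159.1 + 5.25p gives 15.25p = 54.9, so p* = 3.6.
From the demand curve, q* = 1214 - 10(3.6) = 1178.

p* = 3.6, q* = 1178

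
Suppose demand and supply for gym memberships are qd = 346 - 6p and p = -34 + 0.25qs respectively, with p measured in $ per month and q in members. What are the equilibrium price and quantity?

p* = 21, q* = 220

Rewriting in direct form: qs = 136 + 4p.
Equating demand and supply, 346 - 6p = 136 + 4p gives 10p = 210, so p* = 21.
Substitute back: q* = 346 - 6(21) = 220.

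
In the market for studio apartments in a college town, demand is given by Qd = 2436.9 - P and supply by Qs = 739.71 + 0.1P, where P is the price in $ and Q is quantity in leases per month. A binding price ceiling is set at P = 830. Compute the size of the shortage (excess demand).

With P fixed at 830, quantity demanded is 1606.9 and quantity supplied is 822.71.
Shortage = Qd - Qs = 1606.9 - 822.71 = 784.19.

Shortage = 784.19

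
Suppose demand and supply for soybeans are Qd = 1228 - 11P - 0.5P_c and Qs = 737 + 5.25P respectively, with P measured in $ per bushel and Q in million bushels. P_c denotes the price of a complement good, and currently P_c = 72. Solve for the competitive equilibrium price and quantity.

With P_c = 72, demand is Qd = 1192 - 11P.
The market clears where 1192 - 11P = 737 + 5.25P. Rearranging, 16.25P = 455, hence P* = 28.
Plugging P* into demand: Q* = 1192 - 11(28) = 884.

P* = 28, Q* = 884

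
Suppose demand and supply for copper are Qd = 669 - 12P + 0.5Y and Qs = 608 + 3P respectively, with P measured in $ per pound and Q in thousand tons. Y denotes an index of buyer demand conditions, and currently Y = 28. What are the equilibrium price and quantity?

With Y = 28, demand is Qd = 683 - 12P.
The market clears where 683 - 12P = 608 + 3P. Rearranging, 15P = 75, hence P* = 5.
Plugging P* into demand: Q* = 683 - 12(5) = 623.

P* = 5, Q* = 623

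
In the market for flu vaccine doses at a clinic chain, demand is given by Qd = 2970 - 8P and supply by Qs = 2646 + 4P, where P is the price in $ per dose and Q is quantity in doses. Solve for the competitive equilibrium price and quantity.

The market clears where 2970 - 8P = 2646 + 4P. Rearranging, 12P = 324, hence P* = 27.
Substitute back: Q* = 2970 - 8(27) = 2754.

P* = 27, Q* = 2754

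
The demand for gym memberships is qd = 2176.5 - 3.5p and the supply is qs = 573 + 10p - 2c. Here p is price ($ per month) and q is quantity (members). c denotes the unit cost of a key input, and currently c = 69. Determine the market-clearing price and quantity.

p* = 129, q* = 1725

With c = 69, supply is qs = 435 + 10p.
The market clears where 2176.5 - 3.5p = 435 + 10p. Rearranging, 13.5p = 1741.5, hence p* = 129.
Then q* = 2176.5 - 3.5(129) = 1725.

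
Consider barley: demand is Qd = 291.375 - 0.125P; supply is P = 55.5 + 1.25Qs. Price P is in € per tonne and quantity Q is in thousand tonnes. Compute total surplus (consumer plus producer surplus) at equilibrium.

Total surplus = 279886.5

Solving each curve for Q: Qs = -44.4 + 0.8P.
Set Qd = Qs: 291.375 - 0.125P = -44.4 + 0.8P, so 335.775 = 0.925P and P* = 363.
Plugging P* into demand: Q* = 291.375 - 0.125(363) = 246.
Demand choke price = 2331; supply choke price = 55.5. CS = ½(2331 - 363)(246) = 242064; PS = ½(363 - 55.5)(246) = 37822.5. Total surplus = 279886.5.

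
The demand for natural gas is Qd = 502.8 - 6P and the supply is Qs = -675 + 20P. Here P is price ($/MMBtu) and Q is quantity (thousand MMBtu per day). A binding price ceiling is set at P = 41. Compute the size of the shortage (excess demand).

Evaluating both curves at the ceiling price 41 gives Qd = 256.8, Qs = 145.
Shortage = Qd - Qs = 256.8 - 145 = 111.8.

Shortage = 111.8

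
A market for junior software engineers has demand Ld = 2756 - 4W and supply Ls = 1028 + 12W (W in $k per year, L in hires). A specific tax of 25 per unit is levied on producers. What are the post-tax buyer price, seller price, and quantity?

With a tax of 25 on producers, they supply based on the net price W_s = W_b - 25, so Ls = 728 + 12W_b.
Market clearing requires 2756 - 4W_b = 728 + 12W_b; hence 2028 = 16W_b and W_b = 126.75.
Then W_s = 126.75 - 25 = 101.75 and L = 2756 - 4(126.75) = 2249.

W_b = 126.75, W_s = 101.75, L = 2249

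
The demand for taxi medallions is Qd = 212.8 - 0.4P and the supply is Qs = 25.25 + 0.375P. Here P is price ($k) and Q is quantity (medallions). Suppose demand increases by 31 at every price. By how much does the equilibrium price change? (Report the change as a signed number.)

ΔP = 40

Equating demand and supply, 212.8 - 0.4P = 25.25 + 0.375P gives 0.775P = 187.55, so P* = 242.
Plugging P* into demand: Q* = 212.8 - 0.4(242) = 116.
After the shift, demand is Qd = 243.8 - 0.4P.
Re-solving, 0.775P = 218.55 gives P = 282 and Q = 131.
ΔP = 282 - 242 = 40.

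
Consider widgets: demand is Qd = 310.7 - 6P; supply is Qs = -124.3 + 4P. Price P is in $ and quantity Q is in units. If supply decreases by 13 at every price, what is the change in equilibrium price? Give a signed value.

ΔP = 1.3

Set Qd = Qs: 310.7 - 6P = -124.3 + 4P, so 435 = 10P and P* = 43.5.
Plugging P* into demand: Q* = 310.7 - 6(43.5) = 49.7.
After the shift, supply is Qs = -137.3 + 4P.
New equilibrium: 448 = 10P, so P = 44.8 and Q = 41.9.
ΔP = 44.8 - 43.5 = 1.3.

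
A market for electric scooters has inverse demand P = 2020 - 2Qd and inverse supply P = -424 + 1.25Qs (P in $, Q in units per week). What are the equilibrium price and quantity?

Inverting to quantity form: Qd = 1010 - 0.5P and Qs = 339.2 + 0.8P.
The market clears where 1010 - 0.5P = 339.2 + 0.8P. Rearranging, 1.3P = 670.8, hence P* = 516.
From the demand curve, Q* = 1010 - 0.5(516) = 752.

P* = 516, Q* = 752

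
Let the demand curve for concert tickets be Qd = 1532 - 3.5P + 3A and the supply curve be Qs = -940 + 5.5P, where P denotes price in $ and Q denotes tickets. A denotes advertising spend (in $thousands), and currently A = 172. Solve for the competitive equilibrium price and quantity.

P* = 332, Q* = 886

With A = 172, demand is Qd = 2048 - 3.5P.
Equating demand and supply, 2048 - 3.5P = -940 + 5.5P gives 9P = 2988, so P* = 332.
From the demand curve, Q* = 2048 - 3.5(332) = 886.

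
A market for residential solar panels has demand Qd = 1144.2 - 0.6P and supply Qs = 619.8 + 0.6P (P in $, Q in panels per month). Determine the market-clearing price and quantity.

The market clears where 1144.2 - 0.6P = 619.8 + 0.6P. Rearranging, 1.2P = 524.4, hence P* = 437.
Plugging P* into demand: Q* = 1144.2 - 0.6(437) = 882.

P* = 437, Q* = 882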